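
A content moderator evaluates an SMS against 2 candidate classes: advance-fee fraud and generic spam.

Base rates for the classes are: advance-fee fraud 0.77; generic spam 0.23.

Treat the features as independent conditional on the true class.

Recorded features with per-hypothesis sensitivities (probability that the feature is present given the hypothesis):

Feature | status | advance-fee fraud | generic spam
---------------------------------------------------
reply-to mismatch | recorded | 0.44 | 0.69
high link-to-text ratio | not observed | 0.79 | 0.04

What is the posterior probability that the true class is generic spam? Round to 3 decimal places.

0.682

For each hypothesis, the unnormalized posterior weight is prior × product of the feature likelihoods (using 1 − P(present | H) for each absent feature):
  advance-fee fraud: 0.77 × 0.44 × (1 − 0.79) = 0.071148
  generic spam: 0.23 × 0.69 × (1 − 0.04) = 0.15235
The unnormalized weights sum to 0.2235.
P(generic spam | evidence) = 0.15235 / 0.2235 ≈ 0.682.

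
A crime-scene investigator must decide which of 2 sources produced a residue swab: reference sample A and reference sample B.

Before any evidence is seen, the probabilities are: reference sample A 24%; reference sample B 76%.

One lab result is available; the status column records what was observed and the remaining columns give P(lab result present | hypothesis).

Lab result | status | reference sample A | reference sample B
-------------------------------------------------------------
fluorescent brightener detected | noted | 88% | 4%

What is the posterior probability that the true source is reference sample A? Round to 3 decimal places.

0.874

For each hypothesis, the unnormalized posterior weight is prior × likelihood:
  reference sample A: 0.24 × 0.88 = 0.2112
  reference sample B: 0.76 × 0.04 = 0.0304
The unnormalized weights sum to 0.2416.
P(reference sample A | evidence) = 0.2112 / 0.2416 ≈ 0.874.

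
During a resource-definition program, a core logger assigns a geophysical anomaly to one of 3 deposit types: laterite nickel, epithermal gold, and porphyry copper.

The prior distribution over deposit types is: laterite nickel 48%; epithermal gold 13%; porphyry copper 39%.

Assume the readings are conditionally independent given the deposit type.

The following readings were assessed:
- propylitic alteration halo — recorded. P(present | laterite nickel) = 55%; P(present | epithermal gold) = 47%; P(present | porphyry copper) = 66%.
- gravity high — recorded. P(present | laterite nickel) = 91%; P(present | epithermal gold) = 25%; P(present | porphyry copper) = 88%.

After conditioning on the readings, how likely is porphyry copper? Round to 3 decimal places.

0.470

Multiply each prior by the joint likelihood of the reading pattern:
  laterite nickel: 0.48 × 0.55 × 0.91 = 0.24024
  epithermal gold: 0.13 × 0.47 × 0.25 = 0.015275
  porphyry copper: 0.39 × 0.66 × 0.88 = 0.22651
Marginal likelihood of the evidence = 0.48203.
P(porphyry copper | evidence) = 0.22651 / 0.48203 ≈ 0.470.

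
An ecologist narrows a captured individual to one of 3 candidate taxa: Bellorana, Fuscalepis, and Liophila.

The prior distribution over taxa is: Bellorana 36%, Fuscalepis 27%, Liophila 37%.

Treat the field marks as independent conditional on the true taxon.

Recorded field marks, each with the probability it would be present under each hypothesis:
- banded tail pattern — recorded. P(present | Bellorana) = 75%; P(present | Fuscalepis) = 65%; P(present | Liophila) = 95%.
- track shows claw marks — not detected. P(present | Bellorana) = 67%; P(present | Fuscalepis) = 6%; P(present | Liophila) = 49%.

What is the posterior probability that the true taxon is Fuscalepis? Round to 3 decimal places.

Multiply each prior by the joint likelihood of the field mark pattern (using 1 − P(present | H) for each absent field mark):
  Bellorana: 0.36 × 0.75 × (1 − 0.67) = 0.0891
  Fuscalepis: 0.27 × 0.65 × (1 − 0.06) = 0.16497
  Liophila: 0.37 × 0.95 × (1 − 0.49) = 0.17926
Normalizing constant Z = 0.0891 + 0.16497 + 0.17926 = 0.43333.
P(Fuscalepis | evidence) = 0.16497 / 0.43333 ≈ 0.381.

0.381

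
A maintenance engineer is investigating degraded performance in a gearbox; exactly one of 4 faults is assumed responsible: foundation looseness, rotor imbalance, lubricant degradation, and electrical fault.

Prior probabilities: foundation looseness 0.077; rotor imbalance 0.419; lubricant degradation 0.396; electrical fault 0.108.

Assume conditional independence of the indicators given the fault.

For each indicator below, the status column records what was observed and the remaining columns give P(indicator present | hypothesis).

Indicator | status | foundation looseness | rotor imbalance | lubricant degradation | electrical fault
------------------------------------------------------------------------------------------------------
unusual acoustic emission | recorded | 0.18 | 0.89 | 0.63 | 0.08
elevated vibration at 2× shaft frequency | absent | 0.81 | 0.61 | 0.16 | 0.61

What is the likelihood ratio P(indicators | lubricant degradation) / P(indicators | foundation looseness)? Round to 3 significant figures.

Take the product of per-indicator likelihoods under each hypothesis (using 1 − P(present | H) for each absent indicator), then divide.
  lubricant degradation: 0.63 × (1 − 0.16) = 0.5292
  foundation looseness: 0.18 × (1 − 0.81) = 0.0342
Bayes factor = 0.5292 / 0.0342 ≈ 15.5

15.5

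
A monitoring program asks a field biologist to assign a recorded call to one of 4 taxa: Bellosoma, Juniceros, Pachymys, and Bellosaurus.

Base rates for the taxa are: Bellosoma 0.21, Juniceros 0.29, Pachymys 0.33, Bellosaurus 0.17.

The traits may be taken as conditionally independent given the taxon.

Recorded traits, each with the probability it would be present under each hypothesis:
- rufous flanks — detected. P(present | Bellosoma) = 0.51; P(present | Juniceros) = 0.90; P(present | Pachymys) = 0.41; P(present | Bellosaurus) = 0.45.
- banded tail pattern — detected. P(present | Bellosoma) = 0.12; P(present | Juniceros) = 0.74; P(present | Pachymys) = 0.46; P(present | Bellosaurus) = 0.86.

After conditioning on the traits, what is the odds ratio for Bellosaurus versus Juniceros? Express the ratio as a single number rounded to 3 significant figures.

Unnormalized posterior weight (prior times the trait likelihoods) for each of the two hypotheses:
  Bellosaurus: 0.17 × 0.45 × 0.86 = 0.06579
  Juniceros: 0.29 × 0.90 × 0.74 = 0.19314
Odds(Bellosaurus : Juniceros) = 0.06579 / 0.19314 ≈ 0.341.

0.341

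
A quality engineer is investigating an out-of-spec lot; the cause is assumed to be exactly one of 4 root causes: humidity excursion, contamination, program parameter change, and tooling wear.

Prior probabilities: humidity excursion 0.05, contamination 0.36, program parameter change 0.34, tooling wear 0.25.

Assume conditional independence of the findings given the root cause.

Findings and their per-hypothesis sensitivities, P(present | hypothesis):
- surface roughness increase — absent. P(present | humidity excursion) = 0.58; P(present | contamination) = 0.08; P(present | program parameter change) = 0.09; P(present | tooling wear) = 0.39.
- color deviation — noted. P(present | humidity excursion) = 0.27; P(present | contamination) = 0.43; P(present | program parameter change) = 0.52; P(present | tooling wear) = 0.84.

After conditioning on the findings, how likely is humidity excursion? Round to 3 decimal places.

By Bayes' rule with conditional independence, the unnormalized weight for each hypothesis is prior × ∏ likelihoods (using 1 − P(present | H) for each absent finding):
  humidity excursion: 0.05 × (1 − 0.58) × 0.27 = 0.00567
  contamination: 0.36 × (1 − 0.08) × 0.43 = 0.14242
  program parameter change: 0.34 × (1 − 0.09) × 0.52 = 0.16089
  tooling wear: 0.25 × (1 − 0.39) × 0.84 = 0.1281
The unnormalized weights sum to 0.43707.
P(humidity excursion | evidence) = 0.00567 / 0.43707 ≈ 0.013.

0.013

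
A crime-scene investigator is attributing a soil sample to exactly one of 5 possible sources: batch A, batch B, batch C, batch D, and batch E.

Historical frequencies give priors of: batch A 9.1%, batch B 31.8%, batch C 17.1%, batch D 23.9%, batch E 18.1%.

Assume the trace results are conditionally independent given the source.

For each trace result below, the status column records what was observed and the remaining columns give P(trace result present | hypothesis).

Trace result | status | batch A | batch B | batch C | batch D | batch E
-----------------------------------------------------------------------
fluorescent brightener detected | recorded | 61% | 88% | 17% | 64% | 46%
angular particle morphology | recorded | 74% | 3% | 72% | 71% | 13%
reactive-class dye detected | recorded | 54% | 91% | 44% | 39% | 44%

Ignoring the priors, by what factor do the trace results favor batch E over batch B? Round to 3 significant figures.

Take the product of per-trace result likelihoods under each hypothesis, then divide.
  batch E: 0.46 × 0.13 × 0.44 = 0.026312
  batch B: 0.88 × 0.03 × 0.91 = 0.024024
Bayes factor = 0.026312 / 0.024024 ≈ 1.10

1.10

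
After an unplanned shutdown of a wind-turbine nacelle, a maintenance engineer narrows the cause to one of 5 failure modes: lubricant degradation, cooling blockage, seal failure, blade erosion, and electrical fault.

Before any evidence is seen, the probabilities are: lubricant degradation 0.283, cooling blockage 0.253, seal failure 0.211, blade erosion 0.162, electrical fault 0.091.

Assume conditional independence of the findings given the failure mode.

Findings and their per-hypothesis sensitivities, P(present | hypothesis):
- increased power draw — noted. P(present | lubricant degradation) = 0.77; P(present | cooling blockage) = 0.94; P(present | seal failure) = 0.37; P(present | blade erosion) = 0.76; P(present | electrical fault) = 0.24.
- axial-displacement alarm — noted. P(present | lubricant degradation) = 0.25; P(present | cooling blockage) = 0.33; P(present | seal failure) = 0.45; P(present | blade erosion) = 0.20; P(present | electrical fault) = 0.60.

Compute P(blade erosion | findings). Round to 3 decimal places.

0.120

By Bayes' rule with conditional independence, the unnormalized weight for each hypothesis is prior × ∏ likelihoods:
  lubricant degradation: 0.283 × 0.77 × 0.25 = 0.054477
  cooling blockage: 0.253 × 0.94 × 0.33 = 0.078481
  seal failure: 0.211 × 0.37 × 0.45 = 0.035132
  blade erosion: 0.162 × 0.76 × 0.20 = 0.024624
  electrical fault: 0.091 × 0.24 × 0.60 = 0.013104
The unnormalized weights sum to 0.20582.
P(blade erosion | evidence) = 0.024624 / 0.20582 ≈ 0.120.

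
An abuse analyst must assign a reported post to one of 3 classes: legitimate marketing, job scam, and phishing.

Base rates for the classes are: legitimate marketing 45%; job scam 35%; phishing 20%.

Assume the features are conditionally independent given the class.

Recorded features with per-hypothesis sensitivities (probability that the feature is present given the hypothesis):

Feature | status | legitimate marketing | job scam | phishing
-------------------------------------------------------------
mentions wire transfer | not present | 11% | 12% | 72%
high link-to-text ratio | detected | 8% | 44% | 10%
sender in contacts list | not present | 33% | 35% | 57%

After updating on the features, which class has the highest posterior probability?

job scam

Multiply each prior by the joint likelihood of the feature pattern (using 1 − P(present | H) for each absent feature):
  legitimate marketing: 0.45 × (1 − 0.11) × 0.08 × (1 − 0.33) = 0.021467
  job scam: 0.35 × (1 − 0.12) × 0.44 × (1 − 0.35) = 0.088088
  phishing: 0.20 × (1 − 0.72) × 0.10 × (1 − 0.57) = 0.002408
The unnormalized weights sum to 0.11196.
P(legitimate marketing | evidence) ≈ 0.021467 / 0.11196 ≈ 0.192
P(job scam | evidence) ≈ 0.088088 / 0.11196 ≈ 0.787
P(phishing | evidence) ≈ 0.002408 / 0.11196 ≈ 0.022
The largest is 0.787, so job scam is most probable.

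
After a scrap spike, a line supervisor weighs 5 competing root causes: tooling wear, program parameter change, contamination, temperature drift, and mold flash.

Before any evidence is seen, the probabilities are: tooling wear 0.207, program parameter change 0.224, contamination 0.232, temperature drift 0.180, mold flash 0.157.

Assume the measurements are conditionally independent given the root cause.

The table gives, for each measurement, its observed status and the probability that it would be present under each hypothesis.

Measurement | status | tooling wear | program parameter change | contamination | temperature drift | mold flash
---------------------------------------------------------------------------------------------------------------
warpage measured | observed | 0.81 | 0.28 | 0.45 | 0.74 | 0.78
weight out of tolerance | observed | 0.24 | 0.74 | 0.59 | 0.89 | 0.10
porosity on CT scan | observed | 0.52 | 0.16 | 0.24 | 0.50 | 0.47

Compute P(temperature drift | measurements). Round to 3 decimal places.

0.548

For each hypothesis, the unnormalized posterior weight is prior × product of the measurement likelihoods:
  tooling wear: 0.207 × 0.81 × 0.24 × 0.52 = 0.020925
  program parameter change: 0.224 × 0.28 × 0.74 × 0.16 = 0.007426
  contamination: 0.232 × 0.45 × 0.59 × 0.24 = 0.014783
  temperature drift: 0.180 × 0.74 × 0.89 × 0.50 = 0.059274
  mold flash: 0.157 × 0.78 × 0.10 × 0.47 = 0.0057556
Normalizing constant Z = 0.020925 + 0.007426 + 0.014783 + 0.059274 + 0.0057556 = 0.10816.
P(temperature drift | evidence) = 0.059274 / 0.10816 ≈ 0.548.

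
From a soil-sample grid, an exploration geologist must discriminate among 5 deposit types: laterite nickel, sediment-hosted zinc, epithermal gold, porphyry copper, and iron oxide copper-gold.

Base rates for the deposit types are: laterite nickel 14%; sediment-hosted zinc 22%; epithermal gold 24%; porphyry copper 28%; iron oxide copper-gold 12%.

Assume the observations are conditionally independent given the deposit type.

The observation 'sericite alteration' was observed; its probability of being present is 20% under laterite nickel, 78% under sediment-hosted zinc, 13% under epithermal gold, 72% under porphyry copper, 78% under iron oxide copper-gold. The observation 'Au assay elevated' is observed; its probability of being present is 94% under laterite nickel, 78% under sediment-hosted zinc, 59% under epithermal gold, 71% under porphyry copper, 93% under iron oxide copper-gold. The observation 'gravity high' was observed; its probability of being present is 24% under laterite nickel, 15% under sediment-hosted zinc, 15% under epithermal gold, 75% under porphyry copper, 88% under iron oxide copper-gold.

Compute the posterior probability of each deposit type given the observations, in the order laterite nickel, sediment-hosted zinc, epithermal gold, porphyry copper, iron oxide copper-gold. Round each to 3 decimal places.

0.030, 0.094, 0.013, 0.504, 0.359

For each hypothesis, the unnormalized posterior weight is prior × product of the observation likelihoods:
  laterite nickel: 0.14 × 0.20 × 0.94 × 0.24 = 0.0063168
  sediment-hosted zinc: 0.22 × 0.78 × 0.78 × 0.15 = 0.020077
  epithermal gold: 0.24 × 0.13 × 0.59 × 0.15 = 0.0027612
  porphyry copper: 0.28 × 0.72 × 0.71 × 0.75 = 0.10735
  iron oxide copper-gold: 0.12 × 0.78 × 0.93 × 0.88 = 0.076602
The unnormalized weights sum to 0.21311.
P(laterite nickel | evidence) = 0.0063168 / 0.21311 ≈ 0.030
P(sediment-hosted zinc | evidence) = 0.020077 / 0.21311 ≈ 0.094
P(epithermal gold | evidence) = 0.0027612 / 0.21311 ≈ 0.013
P(porphyry copper | evidence) = 0.10735 / 0.21311 ≈ 0.504
P(iron oxide copper-gold | evidence) = 0.076602 / 0.21311 ≈ 0.359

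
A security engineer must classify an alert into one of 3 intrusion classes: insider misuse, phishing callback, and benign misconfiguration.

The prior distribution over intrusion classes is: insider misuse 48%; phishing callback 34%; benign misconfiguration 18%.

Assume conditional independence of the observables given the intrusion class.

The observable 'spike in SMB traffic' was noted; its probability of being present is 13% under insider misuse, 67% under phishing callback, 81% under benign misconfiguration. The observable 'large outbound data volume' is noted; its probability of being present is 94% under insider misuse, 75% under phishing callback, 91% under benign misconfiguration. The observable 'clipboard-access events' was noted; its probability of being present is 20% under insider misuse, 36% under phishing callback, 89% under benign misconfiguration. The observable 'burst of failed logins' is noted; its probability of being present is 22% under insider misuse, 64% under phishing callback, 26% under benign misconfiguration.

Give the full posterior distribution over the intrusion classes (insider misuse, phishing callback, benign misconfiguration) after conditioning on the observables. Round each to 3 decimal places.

For each hypothesis, the unnormalized posterior weight is prior × product of the observable likelihoods:
  insider misuse: 0.48 × 0.13 × 0.94 × 0.20 × 0.22 = 0.0025809
  phishing callback: 0.34 × 0.67 × 0.75 × 0.36 × 0.64 = 0.039364
  benign misconfiguration: 0.18 × 0.81 × 0.91 × 0.89 × 0.26 = 0.030702
The unnormalized weights sum to 0.072646.
P(insider misuse | evidence) = 0.0025809 / 0.072646 ≈ 0.036
P(phishing callback | evidence) = 0.039364 / 0.072646 ≈ 0.542
P(benign misconfiguration | evidence) = 0.030702 / 0.072646 ≈ 0.423

0.036, 0.542, 0.423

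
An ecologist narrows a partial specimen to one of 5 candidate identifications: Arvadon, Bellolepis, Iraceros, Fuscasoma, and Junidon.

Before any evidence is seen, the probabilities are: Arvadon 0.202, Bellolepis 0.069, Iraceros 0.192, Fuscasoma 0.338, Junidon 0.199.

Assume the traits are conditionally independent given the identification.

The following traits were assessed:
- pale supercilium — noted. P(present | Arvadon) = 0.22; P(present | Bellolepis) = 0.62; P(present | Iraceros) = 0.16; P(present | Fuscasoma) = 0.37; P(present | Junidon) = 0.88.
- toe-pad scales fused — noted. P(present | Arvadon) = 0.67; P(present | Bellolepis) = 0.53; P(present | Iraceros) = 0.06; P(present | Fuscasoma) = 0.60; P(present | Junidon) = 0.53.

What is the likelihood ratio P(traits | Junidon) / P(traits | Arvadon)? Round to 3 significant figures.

3.16

Take the product of per-trait likelihoods under each hypothesis, then divide.
  Junidon: 0.88 × 0.53 = 0.4664
  Arvadon: 0.22 × 0.67 = 0.1474
Bayes factor = 0.4664 / 0.1474 ≈ 3.16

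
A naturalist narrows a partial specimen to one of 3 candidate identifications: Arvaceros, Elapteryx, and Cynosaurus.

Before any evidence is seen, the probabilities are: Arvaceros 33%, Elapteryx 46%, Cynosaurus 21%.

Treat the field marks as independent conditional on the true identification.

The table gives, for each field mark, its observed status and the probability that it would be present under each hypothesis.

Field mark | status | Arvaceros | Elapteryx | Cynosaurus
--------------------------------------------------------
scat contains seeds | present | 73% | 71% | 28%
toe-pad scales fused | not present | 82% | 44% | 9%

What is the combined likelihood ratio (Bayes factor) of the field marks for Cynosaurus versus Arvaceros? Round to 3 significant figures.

1.94

Joint likelihood of the field mark pattern under each hypothesis (using 1 − P(present | H) for each absent field mark):
  Cynosaurus: 0.28 × (1 − 0.09) = 0.2548
  Arvaceros: 0.73 × (1 − 0.82) = 0.1314
Bayes factor = 0.2548 / 0.1314 ≈ 1.94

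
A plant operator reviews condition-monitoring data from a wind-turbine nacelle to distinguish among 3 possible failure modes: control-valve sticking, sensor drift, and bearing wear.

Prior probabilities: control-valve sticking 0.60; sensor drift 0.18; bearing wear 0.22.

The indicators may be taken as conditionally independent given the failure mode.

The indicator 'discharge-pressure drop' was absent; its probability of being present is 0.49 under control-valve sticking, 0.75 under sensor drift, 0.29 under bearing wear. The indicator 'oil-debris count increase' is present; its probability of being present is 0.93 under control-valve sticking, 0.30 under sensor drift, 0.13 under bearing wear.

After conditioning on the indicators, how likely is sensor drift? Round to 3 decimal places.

For each hypothesis, the unnormalized posterior weight is prior × product of the indicator likelihoods (using 1 − P(present | H) for each absent indicator):
  control-valve sticking: 0.60 × (1 − 0.49) × 0.93 = 0.28458
  sensor drift: 0.18 × (1 − 0.75) × 0.30 = 0.0135
  bearing wear: 0.22 × (1 − 0.29) × 0.13 = 0.020306
Marginal likelihood of the evidence = 0.31839.
P(sensor drift | evidence) = 0.0135 / 0.31839 ≈ 0.042.

0.042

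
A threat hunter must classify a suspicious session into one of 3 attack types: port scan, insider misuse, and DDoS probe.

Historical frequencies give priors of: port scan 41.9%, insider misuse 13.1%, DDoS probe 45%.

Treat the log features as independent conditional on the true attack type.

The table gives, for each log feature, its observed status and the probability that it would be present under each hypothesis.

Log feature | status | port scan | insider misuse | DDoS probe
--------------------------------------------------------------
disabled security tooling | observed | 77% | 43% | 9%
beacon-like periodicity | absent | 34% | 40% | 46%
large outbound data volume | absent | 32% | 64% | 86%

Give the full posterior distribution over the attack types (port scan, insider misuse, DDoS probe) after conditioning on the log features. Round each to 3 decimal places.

By Bayes' rule with conditional independence, the unnormalized weight for each hypothesis is prior × ∏ likelihoods (using 1 − P(present | H) for each absent log feature):
  port scan: 0.419 × 0.77 × (1 − 0.34) × (1 − 0.32) = 0.1448
  insider misuse: 0.131 × 0.43 × (1 − 0.40) × (1 − 0.64) = 0.012167
  DDoS probe: 0.450 × 0.09 × (1 − 0.46) × (1 − 0.86) = 0.0030618
Marginal likelihood of the evidence = 0.16003.
P(port scan | evidence) = 0.1448 / 0.16003 ≈ 0.905
P(insider misuse | evidence) = 0.012167 / 0.16003 ≈ 0.076
P(DDoS probe | evidence) = 0.0030618 / 0.16003 ≈ 0.019

0.905, 0.076, 0.019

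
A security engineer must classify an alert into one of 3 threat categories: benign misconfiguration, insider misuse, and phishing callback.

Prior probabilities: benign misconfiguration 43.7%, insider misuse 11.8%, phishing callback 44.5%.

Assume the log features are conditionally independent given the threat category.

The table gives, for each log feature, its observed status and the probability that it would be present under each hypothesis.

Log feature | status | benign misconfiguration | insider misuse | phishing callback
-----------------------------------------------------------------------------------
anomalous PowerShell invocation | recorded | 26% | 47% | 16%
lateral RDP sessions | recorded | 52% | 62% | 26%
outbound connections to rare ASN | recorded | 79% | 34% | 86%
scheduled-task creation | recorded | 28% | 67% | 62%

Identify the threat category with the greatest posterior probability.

For each hypothesis, the unnormalized posterior weight is prior × product of the log feature likelihoods:
  benign misconfiguration: 0.437 × 0.26 × 0.52 × 0.79 × 0.28 = 0.013069
  insider misuse: 0.118 × 0.47 × 0.62 × 0.34 × 0.67 = 0.0078329
  phishing callback: 0.445 × 0.16 × 0.26 × 0.86 × 0.62 = 0.0098706
The unnormalized weights sum to 0.030773.
P(benign misconfiguration | evidence) ≈ 0.013069 / 0.030773 ≈ 0.425
P(insider misuse | evidence) ≈ 0.0078329 / 0.030773 ≈ 0.255
P(phishing callback | evidence) ≈ 0.0098706 / 0.030773 ≈ 0.321
The largest is 0.425, so benign misconfiguration is most probable.

benign misconfiguration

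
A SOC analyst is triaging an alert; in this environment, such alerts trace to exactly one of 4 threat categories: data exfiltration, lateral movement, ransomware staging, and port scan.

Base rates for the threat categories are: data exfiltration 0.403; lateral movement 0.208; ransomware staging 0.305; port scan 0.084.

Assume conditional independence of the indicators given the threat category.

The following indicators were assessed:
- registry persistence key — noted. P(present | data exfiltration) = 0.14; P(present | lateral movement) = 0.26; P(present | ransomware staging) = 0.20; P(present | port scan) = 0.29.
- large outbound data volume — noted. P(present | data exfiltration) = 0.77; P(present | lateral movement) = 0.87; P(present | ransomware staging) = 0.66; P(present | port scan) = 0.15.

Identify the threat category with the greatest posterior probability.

Multiply each prior by the joint likelihood of the indicator pattern:
  data exfiltration: 0.403 × 0.14 × 0.77 = 0.043443
  lateral movement: 0.208 × 0.26 × 0.87 = 0.04705
  ransomware staging: 0.305 × 0.20 × 0.66 = 0.04026
  port scan: 0.084 × 0.29 × 0.15 = 0.003654
Marginal likelihood of the evidence = 0.13441.
P(data exfiltration | evidence) ≈ 0.043443 / 0.13441 ≈ 0.323
P(lateral movement | evidence) ≈ 0.04705 / 0.13441 ≈ 0.350
P(ransomware staging | evidence) ≈ 0.04026 / 0.13441 ≈ 0.300
P(port scan | evidence) ≈ 0.003654 / 0.13441 ≈ 0.027
The largest is 0.350, so lateral movement is most probable.

lateral movement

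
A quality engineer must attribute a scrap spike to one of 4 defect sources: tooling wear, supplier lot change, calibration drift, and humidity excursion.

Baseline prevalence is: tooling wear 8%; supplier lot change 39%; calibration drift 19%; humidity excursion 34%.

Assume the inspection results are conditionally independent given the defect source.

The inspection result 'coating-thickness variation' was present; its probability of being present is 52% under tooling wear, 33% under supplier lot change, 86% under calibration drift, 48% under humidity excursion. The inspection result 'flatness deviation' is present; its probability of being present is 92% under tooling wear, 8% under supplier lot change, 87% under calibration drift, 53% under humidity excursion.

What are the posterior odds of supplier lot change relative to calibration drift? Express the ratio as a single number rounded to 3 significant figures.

The normalizing constant cancels in an odds ratio, so compute prior × likelihood for the two hypotheses only:
  supplier lot change: 0.39 × 0.33 × 0.08 = 0.010296
  calibration drift: 0.19 × 0.86 × 0.87 = 0.14216
Posterior odds = 0.010296 / 0.14216 ≈ 0.0724.

0.0724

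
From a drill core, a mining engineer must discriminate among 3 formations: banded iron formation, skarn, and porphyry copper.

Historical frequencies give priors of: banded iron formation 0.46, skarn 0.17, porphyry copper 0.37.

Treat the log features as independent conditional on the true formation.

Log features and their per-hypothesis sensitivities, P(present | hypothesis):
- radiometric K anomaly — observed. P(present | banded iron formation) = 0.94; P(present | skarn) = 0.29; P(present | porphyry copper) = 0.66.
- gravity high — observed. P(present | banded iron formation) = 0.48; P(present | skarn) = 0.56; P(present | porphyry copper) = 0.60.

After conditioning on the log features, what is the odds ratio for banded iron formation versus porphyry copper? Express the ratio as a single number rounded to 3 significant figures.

1.42

The normalizing constant cancels in an odds ratio, so compute prior × likelihood for the two hypotheses only:
  banded iron formation: 0.46 × 0.94 × 0.48 = 0.20755
  porphyry copper: 0.37 × 0.66 × 0.60 = 0.14652
Posterior odds = 0.20755 / 0.14652 ≈ 1.42.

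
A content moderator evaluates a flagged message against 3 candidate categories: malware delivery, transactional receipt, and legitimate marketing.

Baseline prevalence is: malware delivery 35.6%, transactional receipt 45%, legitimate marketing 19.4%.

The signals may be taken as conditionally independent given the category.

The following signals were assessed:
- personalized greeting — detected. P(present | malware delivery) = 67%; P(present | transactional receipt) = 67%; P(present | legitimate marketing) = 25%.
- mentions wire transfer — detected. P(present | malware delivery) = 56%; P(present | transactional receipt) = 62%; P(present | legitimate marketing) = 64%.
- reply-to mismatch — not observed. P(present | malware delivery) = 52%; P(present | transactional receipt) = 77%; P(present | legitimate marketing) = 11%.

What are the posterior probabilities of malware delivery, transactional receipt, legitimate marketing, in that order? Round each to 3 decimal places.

By Bayes' rule with conditional independence, the unnormalized weight for each hypothesis is prior × ∏ likelihoods (using 1 − P(present | H) for each absent signal):
  malware delivery: 0.356 × 0.67 × 0.56 × (1 − 0.52) = 0.064114
  transactional receipt: 0.450 × 0.67 × 0.62 × (1 − 0.77) = 0.042994
  legitimate marketing: 0.194 × 0.25 × 0.64 × (1 − 0.11) = 0.027626
Normalizing constant Z = 0.064114 + 0.042994 + 0.027626 = 0.13473.
P(malware delivery | evidence) = 0.064114 / 0.13473 ≈ 0.476
P(transactional receipt | evidence) = 0.042994 / 0.13473 ≈ 0.319
P(legitimate marketing | evidence) = 0.027626 / 0.13473 ≈ 0.205

0.476, 0.319, 0.205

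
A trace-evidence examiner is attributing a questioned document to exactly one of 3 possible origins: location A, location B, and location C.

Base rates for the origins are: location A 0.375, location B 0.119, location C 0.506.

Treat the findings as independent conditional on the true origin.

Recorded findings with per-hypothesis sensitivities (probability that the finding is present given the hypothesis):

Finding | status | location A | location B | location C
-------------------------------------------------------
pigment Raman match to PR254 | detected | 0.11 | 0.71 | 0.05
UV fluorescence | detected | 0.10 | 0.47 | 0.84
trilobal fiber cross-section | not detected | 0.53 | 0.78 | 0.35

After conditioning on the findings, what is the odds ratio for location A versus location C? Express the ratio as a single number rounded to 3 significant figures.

The normalizing constant cancels in an odds ratio, so compute prior × likelihood for the two hypotheses only (using 1 − P(present | H) for each absent finding):
  location A: 0.375 × 0.11 × 0.10 × (1 − 0.53) = 0.0019387
  location C: 0.506 × 0.05 × 0.84 × (1 − 0.35) = 0.013814
Odds(location A : location C) = 0.0019387 / 0.013814 ≈ 0.140.

0.140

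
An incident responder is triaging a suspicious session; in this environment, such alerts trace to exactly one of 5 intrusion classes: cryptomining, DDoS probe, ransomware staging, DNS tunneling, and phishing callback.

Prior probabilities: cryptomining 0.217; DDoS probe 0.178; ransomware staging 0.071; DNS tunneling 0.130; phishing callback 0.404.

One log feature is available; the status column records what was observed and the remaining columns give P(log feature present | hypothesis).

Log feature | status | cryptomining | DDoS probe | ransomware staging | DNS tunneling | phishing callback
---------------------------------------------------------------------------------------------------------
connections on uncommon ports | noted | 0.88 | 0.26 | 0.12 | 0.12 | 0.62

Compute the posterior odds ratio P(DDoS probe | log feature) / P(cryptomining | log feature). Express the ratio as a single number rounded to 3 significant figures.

Unnormalized posterior weight (prior times the log feature likelihood) for each of the two hypotheses:
  DDoS probe: 0.178 × 0.26 = 0.04628
  cryptomining: 0.217 × 0.88 = 0.19096
Posterior odds = 0.04628 / 0.19096 ≈ 0.242.

0.242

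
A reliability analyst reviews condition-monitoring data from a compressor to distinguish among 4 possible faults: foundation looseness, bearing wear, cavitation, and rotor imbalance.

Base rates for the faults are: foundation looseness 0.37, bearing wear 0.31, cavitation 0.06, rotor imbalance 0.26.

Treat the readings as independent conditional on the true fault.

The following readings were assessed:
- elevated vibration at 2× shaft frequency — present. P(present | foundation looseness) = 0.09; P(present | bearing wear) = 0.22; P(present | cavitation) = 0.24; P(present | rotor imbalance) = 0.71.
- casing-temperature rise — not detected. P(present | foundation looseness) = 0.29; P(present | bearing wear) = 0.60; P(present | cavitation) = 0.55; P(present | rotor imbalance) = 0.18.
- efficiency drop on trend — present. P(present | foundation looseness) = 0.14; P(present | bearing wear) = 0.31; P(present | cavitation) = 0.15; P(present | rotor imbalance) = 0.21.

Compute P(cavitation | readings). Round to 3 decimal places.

0.022

By Bayes' rule with conditional independence, the unnormalized weight for each hypothesis is prior × ∏ likelihoods (using 1 − P(present | H) for each absent reading):
  foundation looseness: 0.37 × 0.09 × (1 − 0.29) × 0.14 = 0.00331
  bearing wear: 0.31 × 0.22 × (1 − 0.60) × 0.31 = 0.0084568
  cavitation: 0.06 × 0.24 × (1 − 0.55) × 0.15 = 0.000972
  rotor imbalance: 0.26 × 0.71 × (1 − 0.18) × 0.21 = 0.031788
Marginal likelihood of the evidence = 0.044527.
P(cavitation | evidence) = 0.000972 / 0.044527 ≈ 0.022.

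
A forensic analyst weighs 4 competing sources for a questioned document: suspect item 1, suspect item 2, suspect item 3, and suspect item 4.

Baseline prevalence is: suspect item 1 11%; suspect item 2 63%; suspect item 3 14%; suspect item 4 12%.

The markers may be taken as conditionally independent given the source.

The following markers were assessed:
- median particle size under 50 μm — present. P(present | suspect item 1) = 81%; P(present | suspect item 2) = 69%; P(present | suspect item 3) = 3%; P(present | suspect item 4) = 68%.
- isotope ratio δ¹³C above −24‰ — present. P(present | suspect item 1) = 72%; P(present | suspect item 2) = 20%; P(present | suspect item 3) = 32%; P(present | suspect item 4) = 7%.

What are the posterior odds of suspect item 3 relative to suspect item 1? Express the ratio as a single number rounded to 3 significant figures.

Unnormalized posterior weight (prior times the marker likelihoods) for each of the two hypotheses:
  suspect item 3: 0.14 × 0.03 × 0.32 = 0.001344
  suspect item 1: 0.11 × 0.81 × 0.72 = 0.064152
Posterior odds = 0.001344 / 0.064152 ≈ 0.0210.

0.0210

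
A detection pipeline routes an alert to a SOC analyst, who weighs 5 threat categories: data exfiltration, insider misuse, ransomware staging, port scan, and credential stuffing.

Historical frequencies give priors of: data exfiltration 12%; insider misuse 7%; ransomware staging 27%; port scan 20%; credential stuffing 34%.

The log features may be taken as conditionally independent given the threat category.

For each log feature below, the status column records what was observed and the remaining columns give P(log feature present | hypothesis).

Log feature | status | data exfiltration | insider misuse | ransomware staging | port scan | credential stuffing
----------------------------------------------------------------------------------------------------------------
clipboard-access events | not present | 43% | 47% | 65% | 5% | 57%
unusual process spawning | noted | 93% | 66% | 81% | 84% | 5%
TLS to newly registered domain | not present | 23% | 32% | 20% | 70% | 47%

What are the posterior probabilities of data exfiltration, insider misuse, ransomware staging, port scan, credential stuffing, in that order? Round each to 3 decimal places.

0.274, 0.093, 0.343, 0.268, 0.022

Multiply each prior by the joint likelihood of the log feature pattern (using 1 − P(present | H) for each absent log feature):
  data exfiltration: 0.12 × (1 − 0.43) × 0.93 × (1 − 0.23) = 0.048981
  insider misuse: 0.07 × (1 − 0.47) × 0.66 × (1 − 0.32) = 0.01665
  ransomware staging: 0.27 × (1 − 0.65) × 0.81 × (1 − 0.20) = 0.061236
  port scan: 0.20 × (1 − 0.05) × 0.84 × (1 − 0.70) = 0.04788
  credential stuffing: 0.34 × (1 − 0.57) × 0.05 × (1 − 0.47) = 0.0038743
Marginal likelihood of the evidence = 0.17862.
P(data exfiltration | evidence) = 0.048981 / 0.17862 ≈ 0.274
P(insider misuse | evidence) = 0.01665 / 0.17862 ≈ 0.093
P(ransomware staging | evidence) = 0.061236 / 0.17862 ≈ 0.343
P(port scan | evidence) = 0.04788 / 0.17862 ≈ 0.268
P(credential stuffing | evidence) = 0.0038743 / 0.17862 ≈ 0.022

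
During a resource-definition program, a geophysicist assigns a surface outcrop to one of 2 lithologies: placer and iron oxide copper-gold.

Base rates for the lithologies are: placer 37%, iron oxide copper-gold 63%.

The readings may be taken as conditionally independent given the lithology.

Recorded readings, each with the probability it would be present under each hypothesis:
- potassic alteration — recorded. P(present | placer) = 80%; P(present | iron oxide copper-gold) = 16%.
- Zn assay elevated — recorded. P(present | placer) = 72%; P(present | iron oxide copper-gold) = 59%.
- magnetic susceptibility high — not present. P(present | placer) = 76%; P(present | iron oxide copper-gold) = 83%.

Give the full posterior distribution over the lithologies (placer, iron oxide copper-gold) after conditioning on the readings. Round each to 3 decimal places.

By Bayes' rule with conditional independence, the unnormalized weight for each hypothesis is prior × ∏ likelihoods (using 1 − P(present | H) for each absent reading):
  placer: 0.37 × 0.80 × 0.72 × (1 − 0.76) = 0.051149
  iron oxide copper-gold: 0.63 × 0.16 × 0.59 × (1 − 0.83) = 0.01011
The unnormalized weights sum to 0.061259.
P(placer | evidence) = 0.051149 / 0.061259 ≈ 0.835
P(iron oxide copper-gold | evidence) = 0.01011 / 0.061259 ≈ 0.165

0.835, 0.165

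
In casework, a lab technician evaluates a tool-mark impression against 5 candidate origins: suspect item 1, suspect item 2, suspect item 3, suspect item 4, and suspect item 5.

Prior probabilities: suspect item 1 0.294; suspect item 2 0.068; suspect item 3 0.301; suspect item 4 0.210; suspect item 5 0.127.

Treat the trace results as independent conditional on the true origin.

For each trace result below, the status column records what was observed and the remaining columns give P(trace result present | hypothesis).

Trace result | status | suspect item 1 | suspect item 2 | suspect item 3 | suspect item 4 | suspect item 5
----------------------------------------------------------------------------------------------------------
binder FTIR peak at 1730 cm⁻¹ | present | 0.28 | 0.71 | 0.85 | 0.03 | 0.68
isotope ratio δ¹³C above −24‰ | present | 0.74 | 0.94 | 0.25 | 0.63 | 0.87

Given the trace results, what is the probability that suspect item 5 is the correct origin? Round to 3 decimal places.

Multiply each prior by the joint likelihood of the trace result pattern:
  suspect item 1: 0.294 × 0.28 × 0.74 = 0.060917
  suspect item 2: 0.068 × 0.71 × 0.94 = 0.045383
  suspect item 3: 0.301 × 0.85 × 0.25 = 0.063962
  suspect item 4: 0.210 × 0.03 × 0.63 = 0.003969
  suspect item 5: 0.127 × 0.68 × 0.87 = 0.075133
Normalizing constant Z = 0.060917 + 0.045383 + 0.063962 + 0.003969 + 0.075133 = 0.24936.
P(suspect item 5 | evidence) = 0.075133 / 0.24936 ≈ 0.301.

0.301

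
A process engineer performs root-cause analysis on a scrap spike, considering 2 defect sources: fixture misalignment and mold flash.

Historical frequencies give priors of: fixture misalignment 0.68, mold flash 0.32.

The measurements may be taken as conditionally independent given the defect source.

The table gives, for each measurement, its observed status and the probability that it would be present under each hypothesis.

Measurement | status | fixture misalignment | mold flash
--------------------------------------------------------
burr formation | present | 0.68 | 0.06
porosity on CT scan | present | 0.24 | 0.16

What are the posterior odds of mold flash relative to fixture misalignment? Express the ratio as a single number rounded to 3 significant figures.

0.0277

Unnormalized posterior weight (prior times the measurement likelihoods) for each of the two hypotheses:
  mold flash: 0.32 × 0.06 × 0.16 = 0.003072
  fixture misalignment: 0.68 × 0.68 × 0.24 = 0.11098
Posterior odds = 0.003072 / 0.11098 ≈ 0.0277.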